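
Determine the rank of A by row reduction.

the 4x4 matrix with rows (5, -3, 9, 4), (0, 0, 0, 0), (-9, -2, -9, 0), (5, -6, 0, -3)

rank(A) = 3

Row reduction:
R3 <- R3 - (-9/5)*R1:  [     0  -37/5   36/5   36/5 ]
R4 <- R4 - (1)*R1:  [  0  -3  -9  -7 ]
R2 <-> R3   (pivot in column 2 was zero)
[ 5     -3     9     4 ]
[ 0  -37/5  36/5  36/5 ]
[ 0      0     0     0 ]
[ 0     -3    -9    -7 ]
R4 <- R4 - (15/37)*R2:  [       0        0  -441/37  -367/37 ]
R3 <-> R4   (pivot in column 3 was zero)
[ 5     -3        9        4 ]
[ 0  -37/5     36/5     36/5 ]
[ 0      0  -441/37  -367/37 ]
[ 0      0        0        0 ]
Row echelon form:
[ 5     -3        9        4 ]
[ 0  -37/5     36/5     36/5 ]
[ 0      0  -441/37  -367/37 ]
[ 0      0        0        0 ]
Nonzero rows / pivot columns: 3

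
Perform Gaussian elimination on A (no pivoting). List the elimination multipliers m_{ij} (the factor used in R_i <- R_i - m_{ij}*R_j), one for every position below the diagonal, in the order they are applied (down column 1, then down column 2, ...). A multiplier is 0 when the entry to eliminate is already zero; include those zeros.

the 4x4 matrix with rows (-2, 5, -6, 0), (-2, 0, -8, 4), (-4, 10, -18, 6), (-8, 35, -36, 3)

multipliers: 1, 2, 4, 0, -3, 3

Forward elimination:
R2 <- R2 - (1)*R1:  [  0  -5  -2   4 ]
R3 <- R3 - (2)*R1:  [  0   0  -6   6 ]
R4 <- R4 - (4)*R1:  [   0   15  -12    3 ]
R3: entry in column 2 is already 0 -> m_{32} = 0 (no row operation needed)
R4 <- R4 - (-3)*R2:  [   0    0  -18   15 ]
R4 <- R4 - (3)*R3:  [  0   0   0  -3 ]
Multipliers (in order of application): m_{21} = 1, m_{31} = 2, m_{41} = 4, m_{32} = 0, m_{42} = -3, m_{43} = 3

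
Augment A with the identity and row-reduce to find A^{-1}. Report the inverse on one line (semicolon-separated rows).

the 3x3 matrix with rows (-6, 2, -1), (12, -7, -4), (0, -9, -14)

inverse = [31/36 37/72 -5/24; 7/3 7/6 -1/2; -3/2 -3/4 1/4]

Gauss-Jordan on [A | I]:
R1 <- (1/-6)*R1:  [    1  -1/3   1/6  |  -1/6     0     0 ]
R2 <- R2 - (12)*R1:  [  0  -3  -6  |   2   1   0 ]
R2 <- (1/-3)*R2:  [    0     1     2  |  -2/3  -1/3     0 ]
R1 <- R1 - (-1/3)*R2:  [     1      0    5/6  |  -7/18   -1/9      0 ]
R3 <- R3 - (-9)*R2:  [  0   0   4  |  -6  -3   1 ]
R3 <- (1/4)*R3:  [    0     0     1  |  -3/2  -3/4   1/4 ]
R1 <- R1 - (5/6)*R3:  [     1      0      0  |  31/36  37/72  -5/24 ]
R2 <- R2 - (2)*R3:  [    0     1     0  |   7/3   7/6  -1/2 ]
Right block of [I | A^{-1}] is the inverse:
[ 31/36  37/72  -5/24 ]
[   7/3    7/6   -1/2 ]
[  -3/2   -3/4    1/4 ]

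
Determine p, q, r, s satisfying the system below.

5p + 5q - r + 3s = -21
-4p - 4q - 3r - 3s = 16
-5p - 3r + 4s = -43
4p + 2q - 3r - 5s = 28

(4, -5, 1, -5)

Forward elimination on [A|b]:
R2 <- R2 - (-4/5)*R1:  [     0      0  -19/5   -3/5   -4/5 ]
R3 <- R3 - (-1)*R1:  [   0    5   -4    7  -64 ]
R4 <- R4 - (4/5)*R1:  [     0     -2  -11/5  -37/5  224/5 ]
R2 <-> R3   (pivot in column 2 was zero)
[ 5   5     -1      3    -21 ]
[ 0   5     -4      7    -64 ]
[ 0   0  -19/5   -3/5   -4/5 ]
[ 0  -2  -11/5  -37/5  224/5 ]
R4 <- R4 - (-2/5)*R2:  [     0      0  -19/5  -23/5   96/5 ]
R4 <- R4 - (1)*R3:  [  0   0   0  -4  20 ]
Row echelon form:
[ 5  5     -1     3  |   -21 ]
[ 0  5     -4     7  |   -64 ]
[ 0  0  -19/5  -3/5  |  -4/5 ]
[ 0  0      0    -4  |    20 ]
Back-substitution:
s = (20) / -4 = -5
r = (-4/5 - (-3/5)*(-5)) / (-19/5) = 1
q = (-64 - (-4)*(1) - (7)*(-5)) / 5 = -5
p = (-21 - (5)*(-5) - (-1)*(1) - (3)*(-5)) / 5 = 4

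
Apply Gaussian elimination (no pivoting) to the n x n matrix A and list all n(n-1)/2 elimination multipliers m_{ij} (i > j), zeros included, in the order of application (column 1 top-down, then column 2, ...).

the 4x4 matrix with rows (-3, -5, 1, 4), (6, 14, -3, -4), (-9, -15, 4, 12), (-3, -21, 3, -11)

multipliers: -2, 3, 1, 0, -4, -2

Forward elimination:
R2 <- R2 - (-2)*R1:  [  0   4  -1   4 ]
R3 <- R3 - (3)*R1:  [ 0  0  1  0 ]
R4 <- R4 - (1)*R1:  [   0  -16    2  -15 ]
R3: entry in column 2 is already 0 -> m_{32} = 0 (no row operation needed)
R4 <- R4 - (-4)*R2:  [  0   0  -2   1 ]
R4 <- R4 - (-2)*R3:  [ 0  0  0  1 ]
Multipliers (in order of application): m_{21} = -2, m_{31} = 3, m_{41} = 1, m_{32} = 0, m_{42} = -4, m_{43} = -2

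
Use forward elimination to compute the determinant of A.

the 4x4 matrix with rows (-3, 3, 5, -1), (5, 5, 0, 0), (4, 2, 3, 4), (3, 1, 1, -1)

det(A) = 480

Forward elimination:
R2 <- R2 - (-5/3)*R1:  [    0    10  25/3  -5/3 ]
R3 <- R3 - (-4/3)*R1:  [    0     6  29/3   8/3 ]
R4 <- R4 - (-1)*R1:  [  0   4   6  -2 ]
R3 <- R3 - (3/5)*R2:  [    0     0  14/3  11/3 ]
R4 <- R4 - (2/5)*R2:  [    0     0   8/3  -4/3 ]
R4 <- R4 - (4/7)*R3:  [     0      0      0  -24/7 ]
Upper-triangular form:
[ -3   3     5     -1 ]
[  0  10  25/3   -5/3 ]
[  0   0  14/3   11/3 ]
[  0   0     0  -24/7 ]
det(A) = (-1)^0 * (-3) * (10) * (14/3) * (-24/7) = 480  (0 row swaps -> sign +1)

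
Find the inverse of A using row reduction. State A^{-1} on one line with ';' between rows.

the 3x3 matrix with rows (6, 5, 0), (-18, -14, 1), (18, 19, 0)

Gauss-Jordan on [A | I]:
R1 <- (1/6)*R1:  [   1  5/6    0  |  1/6    0    0 ]
R2 <- R2 - (-18)*R1:  [ 0  1  1  |  3  1  0 ]
R3 <- R3 - (18)*R1:  [  0   4   0  |  -3   0   1 ]
R1 <- R1 - (5/6)*R2:  [    1     0  -5/6  |  -7/3  -5/6     0 ]
R3 <- R3 - (4)*R2:  [   0    0   -4  |  -15   -4    1 ]
R3 <- (1/-4)*R3:  [    0     0     1  |  15/4     1  -1/4 ]
R1 <- R1 - (-5/6)*R3:  [     1      0      0  |  19/24      0  -5/24 ]
R2 <- R2 - (1)*R3:  [    0     1     0  |  -3/4     0   1/4 ]
Right block of [I | A^{-1}] is the inverse:
[ 19/24  0  -5/24 ]
[  -3/4  0    1/4 ]
[  15/4  1   -1/4 ]

inverse = [19/24 0 -5/24; -3/4 0 1/4; 15/4 1 -1/4]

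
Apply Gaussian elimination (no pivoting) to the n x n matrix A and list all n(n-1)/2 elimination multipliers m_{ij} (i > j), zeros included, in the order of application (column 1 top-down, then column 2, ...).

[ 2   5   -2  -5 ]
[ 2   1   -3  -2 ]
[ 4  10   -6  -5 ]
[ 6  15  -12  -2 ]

multipliers: 1, 2, 3, 0, 0, 3

Forward elimination:
R2 <- R2 - (1)*R1:  [  0  -4  -1   3 ]
R3 <- R3 - (2)*R1:  [  0   0  -2   5 ]
R4 <- R4 - (3)*R1:  [  0   0  -6  13 ]
R3: entry in column 2 is already 0 -> m_{32} = 0 (no row operation needed)
R4: entry in column 2 is already 0 -> m_{42} = 0 (no row operation needed)
R4 <- R4 - (3)*R3:  [  0   0   0  -2 ]
Multipliers (in order of application): m_{21} = 1, m_{31} = 2, m_{41} = 3, m_{32} = 0, m_{42} = 0, m_{43} = 3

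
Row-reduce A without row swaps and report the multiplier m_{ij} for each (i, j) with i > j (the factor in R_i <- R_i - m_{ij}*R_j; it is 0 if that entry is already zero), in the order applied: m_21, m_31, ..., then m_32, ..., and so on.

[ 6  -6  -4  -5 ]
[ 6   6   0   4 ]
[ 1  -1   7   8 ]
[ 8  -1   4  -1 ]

multipliers: 1, 1/6, 4/3, 0, 7/12, 21/23

Forward elimination:
R2 <- R2 - (1)*R1:  [  0  12   4   9 ]
R3 <- R3 - (1/6)*R1:  [    0     0  23/3  53/6 ]
R4 <- R4 - (4/3)*R1:  [    0     7  28/3  17/3 ]
R3: entry in column 2 is already 0 -> m_{32} = 0 (no row operation needed)
R4 <- R4 - (7/12)*R2:  [    0     0     7  5/12 ]
R4 <- R4 - (21/23)*R3:  [         0          0          0  -2111/276 ]
Multipliers (in order of application): m_{21} = 1, m_{31} = 1/6, m_{41} = 4/3, m_{32} = 0, m_{42} = 7/12, m_{43} = 21/23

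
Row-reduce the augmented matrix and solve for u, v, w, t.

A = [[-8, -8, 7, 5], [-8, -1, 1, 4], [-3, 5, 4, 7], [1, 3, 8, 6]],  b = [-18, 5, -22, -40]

(-3, 1, -2, -4)

Forward elimination on [A|b]:
R2 <- R2 - (1)*R1:  [  0   7  -6  -1  23 ]
R3 <- R3 - (3/8)*R1:  [     0      8   11/8   41/8  -61/4 ]
R4 <- R4 - (-1/8)*R1:  [      0       2    71/8    53/8  -169/4 ]
R3 <- R3 - (8/7)*R2:  [        0         0    461/56    351/56  -1163/28 ]
R4 <- R4 - (2/7)*R2:  [        0         0    593/56    387/56  -1367/28 ]
R4 <- R4 - (593/461)*R3:  [        0         0         0  -531/461  2124/461 ]
Row echelon form:
[ -8  -8       7         5  |       -18 ]
[  0   7      -6        -1  |        23 ]
[  0   0  461/56    351/56  |  -1163/28 ]
[  0   0       0  -531/461  |  2124/461 ]
Back-substitution:
t = (2124/461) / (-531/461) = -4
w = (-1163/28 - (351/56)*(-4)) / (461/56) = -2
v = (23 - (-6)*(-2) - (-1)*(-4)) / 7 = 1
u = (-18 - (-8)*(1) - (7)*(-2) - (5)*(-4)) / -8 = -3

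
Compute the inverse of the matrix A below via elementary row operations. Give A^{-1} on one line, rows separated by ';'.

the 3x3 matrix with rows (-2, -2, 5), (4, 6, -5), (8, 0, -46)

inverse = [-23/2 -23/6 -5/6; 6 13/6 5/12; -2 -2/3 -1/6]

Gauss-Jordan on [A | I]:
R1 <- (1/-2)*R1:  [    1     1  -5/2  |  -1/2     0     0 ]
R2 <- R2 - (4)*R1:  [ 0  2  5  |  2  1  0 ]
R3 <- R3 - (8)*R1:  [   0   -8  -26  |    4    0    1 ]
R2 <- (1/2)*R2:  [   0    1  5/2  |    1  1/2    0 ]
R1 <- R1 - (1)*R2:  [    1     0    -5  |  -3/2  -1/2     0 ]
R3 <- R3 - (-8)*R2:  [  0   0  -6  |  12   4   1 ]
R3 <- (1/-6)*R3:  [    0     0     1  |    -2  -2/3  -1/6 ]
R1 <- R1 - (-5)*R3:  [     1      0      0  |  -23/2  -23/6   -5/6 ]
R2 <- R2 - (5/2)*R3:  [    0     1     0  |     6  13/6  5/12 ]
Right block of [I | A^{-1}] is the inverse:
[ -23/2  -23/6  -5/6 ]
[     6   13/6  5/12 ]
[    -2   -2/3  -1/6 ]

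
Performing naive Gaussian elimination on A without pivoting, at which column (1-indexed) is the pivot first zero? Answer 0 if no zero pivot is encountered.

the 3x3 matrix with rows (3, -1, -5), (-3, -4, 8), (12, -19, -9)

Naive forward elimination:
R2 <- R2 - (-1)*R1:  [  0  -5   3 ]
R3 <- R3 - (4)*R1:  [   0  -15   11 ]
R3 <- R3 - (3)*R2:  [ 0  0  2 ]
All pivots nonzero; naive elimination completes without hitting a zero pivot.

first zero-pivot column = 0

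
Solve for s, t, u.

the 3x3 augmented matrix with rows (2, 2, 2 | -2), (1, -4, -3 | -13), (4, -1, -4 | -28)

Forward elimination on [A|b]:
R2 <- R2 - (1/2)*R1:  [   0   -5   -4  -12 ]
R3 <- R3 - (2)*R1:  [   0   -5   -8  -24 ]
R3 <- R3 - (1)*R2:  [   0    0   -4  -12 ]
Row echelon form:
[ 2   2   2  |   -2 ]
[ 0  -5  -4  |  -12 ]
[ 0   0  -4  |  -12 ]
Back-substitution:
u = (-12) / -4 = 3
t = (-12 - (-4)*(3)) / -5 = 0
s = (-2 - (2)*(0) - (2)*(3)) / 2 = -4

(-4, 0, 3)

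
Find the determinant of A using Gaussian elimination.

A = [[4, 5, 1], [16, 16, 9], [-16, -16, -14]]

Forward elimination:
R2 <- R2 - (4)*R1:  [  0  -4   5 ]
R3 <- R3 - (-4)*R1:  [   0    4  -10 ]
R3 <- R3 - (-1)*R2:  [  0   0  -5 ]
Upper-triangular form:
[ 4   5   1 ]
[ 0  -4   5 ]
[ 0   0  -5 ]
det(A) = (-1)^0 * (4) * (-4) * (-5) = 80  (0 row swaps -> sign +1)

det(A) = 80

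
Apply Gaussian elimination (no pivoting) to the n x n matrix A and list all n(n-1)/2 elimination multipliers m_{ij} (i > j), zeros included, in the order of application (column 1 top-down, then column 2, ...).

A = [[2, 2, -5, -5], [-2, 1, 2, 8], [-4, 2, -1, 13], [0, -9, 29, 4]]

Forward elimination:
R2 <- R2 - (-1)*R1:  [  0   3  -3   3 ]
R3 <- R3 - (-2)*R1:  [   0    6  -11    3 ]
R4: entry in column 1 is already 0 -> m_{41} = 0 (no row operation needed)
R3 <- R3 - (2)*R2:  [  0   0  -5  -3 ]
R4 <- R4 - (-3)*R2:  [  0   0  20  13 ]
R4 <- R4 - (-4)*R3:  [ 0  0  0  1 ]
Multipliers (in order of application): m_{21} = -1, m_{31} = -2, m_{41} = 0, m_{32} = 2, m_{42} = -3, m_{43} = -4

multipliers: -1, -2, 0, 2, -3, -4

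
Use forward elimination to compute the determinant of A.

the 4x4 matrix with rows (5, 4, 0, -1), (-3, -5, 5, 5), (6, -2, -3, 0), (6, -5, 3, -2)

Forward elimination:
R2 <- R2 - (-3/5)*R1:  [     0  -13/5      5   22/5 ]
R3 <- R3 - (6/5)*R1:  [     0  -34/5     -3    6/5 ]
R4 <- R4 - (6/5)*R1:  [     0  -49/5      3   -4/5 ]
R3 <- R3 - (34/13)*R2:  [       0        0  -209/13  -134/13 ]
R4 <- R4 - (49/13)*R2:  [       0        0  -206/13  -226/13 ]
R4 <- R4 - (206/209)*R3:  [         0          0          0  -1510/209 ]
Upper-triangular form:
[ 5      4        0         -1 ]
[ 0  -13/5        5       22/5 ]
[ 0      0  -209/13    -134/13 ]
[ 0      0        0  -1510/209 ]
det(A) = (-1)^0 * (5) * (-13/5) * (-209/13) * (-1510/209) = -1510  (0 row swaps -> sign +1)

det(A) = -1510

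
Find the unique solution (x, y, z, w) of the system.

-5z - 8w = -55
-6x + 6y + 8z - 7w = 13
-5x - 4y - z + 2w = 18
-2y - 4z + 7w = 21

Forward elimination on [A|b]:
R1 <-> R2   (pivot in column 1 was zero)
[ -6   6   8  -7   13 ]
[  0   0  -5  -8  -55 ]
[ -5  -4  -1   2   18 ]
[  0  -2  -4   7   21 ]
R3 <- R3 - (5/6)*R1:  [     0     -9  -23/3   47/6   43/6 ]
R2 <-> R3   (pivot in column 2 was zero)
[ -6   6      8    -7    13 ]
[  0  -9  -23/3  47/6  43/6 ]
[  0   0     -5    -8   -55 ]
[  0  -2     -4     7    21 ]
R4 <- R4 - (2/9)*R2:  [      0       0  -62/27  142/27  524/27 ]
R4 <- R4 - (62/135)*R3:  [      0       0       0  134/15   134/3 ]
Row echelon form:
[ -6   6      8      -7  |     13 ]
[  0  -9  -23/3    47/6  |   43/6 ]
[  0   0     -5      -8  |    -55 ]
[  0   0      0  134/15  |  134/3 ]
Back-substitution:
w = (134/3) / (134/15) = 5
z = (-55 - (-8)*(5)) / -5 = 3
y = (43/6 - (-23/3)*(3) - (47/6)*(5)) / -9 = 1
x = (13 - (6)*(1) - (8)*(3) - (-7)*(5)) / -6 = -3

(-3, 1, 3, 5)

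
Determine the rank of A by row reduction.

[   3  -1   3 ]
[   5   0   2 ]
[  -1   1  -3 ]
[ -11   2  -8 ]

rank(A) = 3

Row reduction:
R2 <- R2 - (5/3)*R1:  [   0  5/3   -3 ]
R3 <- R3 - (-1/3)*R1:  [   0  2/3   -2 ]
R4 <- R4 - (-11/3)*R1:  [    0  -5/3     3 ]
R3 <- R3 - (2/5)*R2:  [    0     0  -4/5 ]
R4 <- R4 - (-1)*R2:  [ 0  0  0 ]
Row echelon form:
[ 3   -1     3 ]
[ 0  5/3    -3 ]
[ 0    0  -4/5 ]
[ 0    0     0 ]
Nonzero rows / pivot columns: 3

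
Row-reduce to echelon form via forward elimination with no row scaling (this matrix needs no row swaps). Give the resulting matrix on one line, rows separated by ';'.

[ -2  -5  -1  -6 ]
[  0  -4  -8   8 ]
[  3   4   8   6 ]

REF = [-2 -5 -1 -6; 0 -4 -8 8; 0 0 27/2 -10]

Forward elimination:
R3 <- R3 - (-3/2)*R1:  [    0  -7/2  13/2    -3 ]
R3 <- R3 - (7/8)*R2:  [    0     0  27/2   -10 ]
Row echelon form:
[ -2  -5    -1   -6 ]
[  0  -4    -8    8 ]
[  0   0  27/2  -10 ]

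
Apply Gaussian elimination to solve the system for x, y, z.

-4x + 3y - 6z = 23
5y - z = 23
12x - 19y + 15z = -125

(-5, 5, 2)

Forward elimination on [A|b]:
R3 <- R3 - (-3)*R1:  [   0  -10   -3  -56 ]
R3 <- R3 - (-2)*R2:  [   0    0   -5  -10 ]
Row echelon form:
[ -4  3  -6  |   23 ]
[  0  5  -1  |   23 ]
[  0  0  -5  |  -10 ]
Back-substitution:
z = (-10) / -5 = 2
y = (23 - (-1)*(2)) / 5 = 5
x = (23 - (3)*(5) - (-6)*(2)) / -4 = -5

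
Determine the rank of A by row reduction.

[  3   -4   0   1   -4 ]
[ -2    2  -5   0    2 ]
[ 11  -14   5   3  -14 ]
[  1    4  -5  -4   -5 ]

rank(A) = 3

Row reduction:
R2 <- R2 - (-2/3)*R1:  [    0  -2/3    -5   2/3  -2/3 ]
R3 <- R3 - (11/3)*R1:  [    0   2/3     5  -2/3   2/3 ]
R4 <- R4 - (1/3)*R1:  [     0   16/3     -5  -13/3  -11/3 ]
R3 <- R3 - (-1)*R2:  [ 0  0  0  0  0 ]
R4 <- R4 - (-8)*R2:  [   0    0  -45    1   -9 ]
R3 <-> R4   (pivot in column 3 was zero)
[ 3    -4    0    1    -4 ]
[ 0  -2/3   -5  2/3  -2/3 ]
[ 0     0  -45    1    -9 ]
[ 0     0    0    0     0 ]
Row echelon form:
[ 3    -4    0    1    -4 ]
[ 0  -2/3   -5  2/3  -2/3 ]
[ 0     0  -45    1    -9 ]
[ 0     0    0    0     0 ]
Nonzero rows / pivot columns: 3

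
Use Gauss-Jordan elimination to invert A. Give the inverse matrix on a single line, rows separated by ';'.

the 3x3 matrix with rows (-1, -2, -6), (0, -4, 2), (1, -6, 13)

Gauss-Jordan on [A | I]:
R1 <- (1/-1)*R1:  [  1   2   6  |  -1   0   0 ]
R3 <- R3 - (1)*R1:  [  0  -8   7  |   1   0   1 ]
R2 <- (1/-4)*R2:  [    0     1  -1/2  |     0  -1/4     0 ]
R1 <- R1 - (2)*R2:  [   1    0    7  |   -1  1/2    0 ]
R3 <- R3 - (-8)*R2:  [  0   0   3  |   1  -2   1 ]
R3 <- (1/3)*R3:  [    0     0     1  |   1/3  -2/3   1/3 ]
R1 <- R1 - (7)*R3:  [     1      0      0  |  -10/3   31/6   -7/3 ]
R2 <- R2 - (-1/2)*R3:  [     0      1      0  |    1/6  -7/12    1/6 ]
Right block of [I | A^{-1}] is the inverse:
[ -10/3   31/6  -7/3 ]
[   1/6  -7/12   1/6 ]
[   1/3   -2/3   1/3 ]

inverse = [-10/3 31/6 -7/3; 1/6 -7/12 1/6; 1/3 -2/3 1/3]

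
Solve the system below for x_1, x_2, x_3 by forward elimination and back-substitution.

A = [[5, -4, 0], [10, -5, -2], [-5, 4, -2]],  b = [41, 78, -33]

Forward elimination on [A|b]:
R2 <- R2 - (2)*R1:  [  0   3  -2  -4 ]
R3 <- R3 - (-1)*R1:  [  0   0  -2   8 ]
Row echelon form:
[ 5  -4   0  |  41 ]
[ 0   3  -2  |  -4 ]
[ 0   0  -2  |   8 ]
Back-substitution:
x_3 = (8) / -2 = -4
x_2 = (-4 - (-2)*(-4)) / 3 = -4
x_1 = (41 - (-4)*(-4)) / 5 = 5

(5, -4, -4)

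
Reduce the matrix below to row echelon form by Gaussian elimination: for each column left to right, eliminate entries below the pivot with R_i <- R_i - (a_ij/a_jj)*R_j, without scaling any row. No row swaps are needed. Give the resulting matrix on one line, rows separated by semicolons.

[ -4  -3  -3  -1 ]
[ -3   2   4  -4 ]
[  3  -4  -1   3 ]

REF = [-4 -3 -3 -1; 0 17/4 25/4 -13/4; 0 0 101/17 -43/17]

Forward elimination:
R2 <- R2 - (3/4)*R1:  [     0   17/4   25/4  -13/4 ]
R3 <- R3 - (-3/4)*R1:  [     0  -25/4  -13/4    9/4 ]
R3 <- R3 - (-25/17)*R2:  [      0       0  101/17  -43/17 ]
Row echelon form:
[ -4    -3      -3      -1 ]
[  0  17/4    25/4   -13/4 ]
[  0     0  101/17  -43/17 ]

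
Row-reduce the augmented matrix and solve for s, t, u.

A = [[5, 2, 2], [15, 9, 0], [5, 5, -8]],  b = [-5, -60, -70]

Forward elimination on [A|b]:
R2 <- R2 - (3)*R1:  [   0    3   -6  -45 ]
R3 <- R3 - (1)*R1:  [   0    3  -10  -65 ]
R3 <- R3 - (1)*R2:  [   0    0   -4  -20 ]
Row echelon form:
[ 5  2   2  |   -5 ]
[ 0  3  -6  |  -45 ]
[ 0  0  -4  |  -20 ]
Back-substitution:
u = (-20) / -4 = 5
t = (-45 - (-6)*(5)) / 3 = -5
s = (-5 - (2)*(-5) - (2)*(5)) / 5 = -1

(-1, -5, 5)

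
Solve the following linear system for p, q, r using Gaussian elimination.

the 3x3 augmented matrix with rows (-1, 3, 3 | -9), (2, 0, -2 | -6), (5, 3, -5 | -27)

Forward elimination on [A|b]:
R2 <- R2 - (-2)*R1:  [   0    6    4  -24 ]
R3 <- R3 - (-5)*R1:  [   0   18   10  -72 ]
R3 <- R3 - (3)*R2:  [  0   0  -2   0 ]
Row echelon form:
[ -1  3   3  |   -9 ]
[  0  6   4  |  -24 ]
[  0  0  -2  |    0 ]
Back-substitution:
r = (0) / -2 = 0
q = (-24 - (4)*(0)) / 6 = -4
p = (-9 - (3)*(-4) - (3)*(0)) / -1 = -3

(-3, -4, 0)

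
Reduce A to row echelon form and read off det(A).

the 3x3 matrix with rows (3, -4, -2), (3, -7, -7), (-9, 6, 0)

det(A) = -36

Forward elimination:
R2 <- R2 - (1)*R1:  [  0  -3  -5 ]
R3 <- R3 - (-3)*R1:  [  0  -6  -6 ]
R3 <- R3 - (2)*R2:  [ 0  0  4 ]
Upper-triangular form:
[ 3  -4  -2 ]
[ 0  -3  -5 ]
[ 0   0   4 ]
det(A) = (-1)^0 * (3) * (-3) * (4) = -36  (0 row swaps -> sign +1)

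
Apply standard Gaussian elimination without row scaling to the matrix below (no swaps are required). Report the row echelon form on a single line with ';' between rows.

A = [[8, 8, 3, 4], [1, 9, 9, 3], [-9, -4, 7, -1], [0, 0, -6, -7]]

REF = [8 8 3 4; 0 8 69/8 5/2; 0 0 319/64 31/16; 0 0 0 -1489/319]

Forward elimination:
R2 <- R2 - (1/8)*R1:  [    0     8  69/8   5/2 ]
R3 <- R3 - (-9/8)*R1:  [    0     5  83/8   7/2 ]
R3 <- R3 - (5/8)*R2:  [      0       0  319/64   31/16 ]
R4 <- R4 - (-384/319)*R3:  [         0          0          0  -1489/319 ]
Row echelon form:
[ 8  8       3          4 ]
[ 0  8    69/8        5/2 ]
[ 0  0  319/64      31/16 ]
[ 0  0       0  -1489/319 ]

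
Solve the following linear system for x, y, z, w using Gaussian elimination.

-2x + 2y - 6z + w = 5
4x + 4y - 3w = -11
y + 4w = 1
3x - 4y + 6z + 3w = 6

Forward elimination on [A|b]:
R2 <- R2 - (-2)*R1:  [   0    8  -12   -1   -1 ]
R4 <- R4 - (-3/2)*R1:  [    0    -1    -3   9/2  27/2 ]
R3 <- R3 - (1/8)*R2:  [    0     0   3/2  33/8   9/8 ]
R4 <- R4 - (-1/8)*R2:  [     0      0   -9/2   35/8  107/8 ]
R4 <- R4 - (-3)*R3:  [    0     0     0  67/4  67/4 ]
Row echelon form:
[ -2  2   -6     1  |     5 ]
[  0  8  -12    -1  |    -1 ]
[  0  0  3/2  33/8  |   9/8 ]
[  0  0    0  67/4  |  67/4 ]
Back-substitution:
w = (67/4) / (67/4) = 1
z = (9/8 - (33/8)*(1)) / (3/2) = -2
y = (-1 - (-12)*(-2) - (-1)*(1)) / 8 = -3
x = (5 - (2)*(-3) - (-6)*(-2) - (1)*(1)) / -2 = 1

(1, -3, -2, 1)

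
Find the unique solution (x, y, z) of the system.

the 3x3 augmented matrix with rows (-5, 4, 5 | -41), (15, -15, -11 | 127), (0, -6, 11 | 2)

(3, -4, -2)

Forward elimination on [A|b]:
R2 <- R2 - (-3)*R1:  [  0  -3   4   4 ]
R3 <- R3 - (2)*R2:  [  0   0   3  -6 ]
Row echelon form:
[ -5   4  5  |  -41 ]
[  0  -3  4  |    4 ]
[  0   0  3  |   -6 ]
Back-substitution:
z = (-6) / 3 = -2
y = (4 - (4)*(-2)) / -3 = -4
x = (-41 - (4)*(-4) - (5)*(-2)) / -5 = 3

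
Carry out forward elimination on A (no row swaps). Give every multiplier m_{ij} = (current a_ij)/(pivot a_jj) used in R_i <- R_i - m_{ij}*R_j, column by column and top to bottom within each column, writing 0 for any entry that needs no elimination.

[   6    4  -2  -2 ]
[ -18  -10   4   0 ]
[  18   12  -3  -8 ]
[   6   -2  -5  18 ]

multipliers: -3, 3, 1, 0, -3, -3

Forward elimination:
R2 <- R2 - (-3)*R1:  [  0   2  -2  -6 ]
R3 <- R3 - (3)*R1:  [  0   0   3  -2 ]
R4 <- R4 - (1)*R1:  [  0  -6  -3  20 ]
R3: entry in column 2 is already 0 -> m_{32} = 0 (no row operation needed)
R4 <- R4 - (-3)*R2:  [  0   0  -9   2 ]
R4 <- R4 - (-3)*R3:  [  0   0   0  -4 ]
Multipliers (in order of application): m_{21} = -3, m_{31} = 3, m_{41} = 1, m_{32} = 0, m_{42} = -3, m_{43} = -3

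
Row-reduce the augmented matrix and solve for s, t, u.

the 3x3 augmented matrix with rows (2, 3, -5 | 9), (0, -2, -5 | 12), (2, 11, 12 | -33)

(1, -1, -2)

Forward elimination on [A|b]:
R3 <- R3 - (1)*R1:  [   0    8   17  -42 ]
R3 <- R3 - (-4)*R2:  [  0   0  -3   6 ]
Row echelon form:
[ 2   3  -5  |   9 ]
[ 0  -2  -5  |  12 ]
[ 0   0  -3  |   6 ]
Back-substitution:
u = (6) / -3 = -2
t = (12 - (-5)*(-2)) / -2 = -1
s = (9 - (3)*(-1) - (-5)*(-2)) / 2 = 1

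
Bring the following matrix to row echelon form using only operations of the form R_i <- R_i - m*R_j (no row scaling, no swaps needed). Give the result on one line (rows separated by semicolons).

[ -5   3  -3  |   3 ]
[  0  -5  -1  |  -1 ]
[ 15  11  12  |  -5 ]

Forward elimination:
R3 <- R3 - (-3)*R1:  [  0  20   3   4 ]
R3 <- R3 - (-4)*R2:  [  0   0  -1   0 ]
Row echelon form:
[ -5   3  -3  |   3 ]
[  0  -5  -1  |  -1 ]
[  0   0  -1  |   0 ]

REF = [-5 3 -3 3; 0 -5 -1 -1; 0 0 -1 0]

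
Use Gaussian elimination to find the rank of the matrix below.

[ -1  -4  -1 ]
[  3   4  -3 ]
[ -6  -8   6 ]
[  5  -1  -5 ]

Row reduction:
R2 <- R2 - (-3)*R1:  [  0  -8  -6 ]
R3 <- R3 - (6)*R1:  [  0  16  12 ]
R4 <- R4 - (-5)*R1:  [   0  -21  -10 ]
R3 <- R3 - (-2)*R2:  [ 0  0  0 ]
R4 <- R4 - (21/8)*R2:  [    0     0  23/4 ]
R3 <-> R4   (pivot in column 3 was zero)
[ -1  -4    -1 ]
[  0  -8    -6 ]
[  0   0  23/4 ]
[  0   0     0 ]
Row echelon form:
[ -1  -4    -1 ]
[  0  -8    -6 ]
[  0   0  23/4 ]
[  0   0     0 ]
Nonzero rows / pivot columns: 3

rank(A) = 3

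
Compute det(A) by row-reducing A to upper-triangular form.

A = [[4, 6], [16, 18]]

det(A) = -24

Forward elimination:
R2 <- R2 - (4)*R1:  [  0  -6 ]
Upper-triangular form:
[ 4   6 ]
[ 0  -6 ]
det(A) = (-1)^0 * (4) * (-6) = -24  (0 row swaps -> sign +1)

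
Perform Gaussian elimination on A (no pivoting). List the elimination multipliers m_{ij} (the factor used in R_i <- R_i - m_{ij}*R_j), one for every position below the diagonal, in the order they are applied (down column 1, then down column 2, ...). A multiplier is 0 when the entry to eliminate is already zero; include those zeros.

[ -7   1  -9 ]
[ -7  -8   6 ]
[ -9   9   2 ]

multipliers: 1, 9/7, -6/7

Forward elimination:
R2 <- R2 - (1)*R1:  [  0  -9  15 ]
R3 <- R3 - (9/7)*R1:  [    0  54/7  95/7 ]
R3 <- R3 - (-6/7)*R2:  [     0      0  185/7 ]
Multipliers (in order of application): m_{21} = 1, m_{31} = 9/7, m_{32} = -6/7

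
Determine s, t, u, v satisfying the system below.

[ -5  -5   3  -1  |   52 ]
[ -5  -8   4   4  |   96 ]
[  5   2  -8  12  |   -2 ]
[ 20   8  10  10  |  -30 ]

(-4, -5, 4, 5)

Forward elimination on [A|b]:
R2 <- R2 - (1)*R1:  [  0  -3   1   5  44 ]
R3 <- R3 - (-1)*R1:  [  0  -3  -5  11  50 ]
R4 <- R4 - (-4)*R1:  [   0  -12   22    6  178 ]
R3 <- R3 - (1)*R2:  [  0   0  -6   6   6 ]
R4 <- R4 - (4)*R2:  [   0    0   18  -14    2 ]
R4 <- R4 - (-3)*R3:  [  0   0   0   4  20 ]
Row echelon form:
[ -5  -5   3  -1  |  52 ]
[  0  -3   1   5  |  44 ]
[  0   0  -6   6  |   6 ]
[  0   0   0   4  |  20 ]
Back-substitution:
v = (20) / 4 = 5
u = (6 - (6)*(5)) / -6 = 4
t = (44 - (1)*(4) - (5)*(5)) / -3 = -5
s = (52 - (-5)*(-5) - (3)*(4) - (-1)*(5)) / -5 = -4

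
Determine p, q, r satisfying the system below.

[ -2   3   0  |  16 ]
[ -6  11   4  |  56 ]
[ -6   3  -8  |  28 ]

Forward elimination on [A|b]:
R2 <- R2 - (3)*R1:  [ 0  2  4  8 ]
R3 <- R3 - (3)*R1:  [   0   -6   -8  -20 ]
R3 <- R3 - (-3)*R2:  [ 0  0  4  4 ]
Row echelon form:
[ -2  3  0  |  16 ]
[  0  2  4  |   8 ]
[  0  0  4  |   4 ]
Back-substitution:
r = (4) / 4 = 1
q = (8 - (4)*(1)) / 2 = 2
p = (16 - (3)*(2)) / -2 = -5

(-5, 2, 1)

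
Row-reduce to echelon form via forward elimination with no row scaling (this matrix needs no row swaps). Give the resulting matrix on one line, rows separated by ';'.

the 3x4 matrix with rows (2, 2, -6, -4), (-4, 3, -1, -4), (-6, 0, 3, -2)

Forward elimination:
R2 <- R2 - (-2)*R1:  [   0    7  -13  -12 ]
R3 <- R3 - (-3)*R1:  [   0    6  -15  -14 ]
R3 <- R3 - (6/7)*R2:  [     0      0  -27/7  -26/7 ]
Row echelon form:
[ 2  2     -6     -4 ]
[ 0  7    -13    -12 ]
[ 0  0  -27/7  -26/7 ]

REF = [2 2 -6 -4; 0 7 -13 -12; 0 0 -27/7 -26/7]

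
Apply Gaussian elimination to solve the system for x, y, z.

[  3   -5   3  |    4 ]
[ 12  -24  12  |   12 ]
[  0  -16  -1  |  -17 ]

(2, 1, 1)

Forward elimination on [A|b]:
R2 <- R2 - (4)*R1:  [  0  -4   0  -4 ]
R3 <- R3 - (4)*R2:  [  0   0  -1  -1 ]
Row echelon form:
[ 3  -5   3  |   4 ]
[ 0  -4   0  |  -4 ]
[ 0   0  -1  |  -1 ]
Back-substitution:
z = (-1) / -1 = 1
y = (-4) / -4 = 1
x = (4 - (-5)*(1) - (3)*(1)) / 3 = 2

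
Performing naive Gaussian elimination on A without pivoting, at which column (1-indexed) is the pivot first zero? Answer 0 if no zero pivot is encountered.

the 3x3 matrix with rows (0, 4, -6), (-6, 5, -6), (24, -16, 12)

first zero-pivot column = 1

Naive forward elimination:
Pivot entry (1,1) is zero but row 2 has -6 in column 1 -> naive elimination stops; a row interchange (e.g. R1 <-> R2) would be required here.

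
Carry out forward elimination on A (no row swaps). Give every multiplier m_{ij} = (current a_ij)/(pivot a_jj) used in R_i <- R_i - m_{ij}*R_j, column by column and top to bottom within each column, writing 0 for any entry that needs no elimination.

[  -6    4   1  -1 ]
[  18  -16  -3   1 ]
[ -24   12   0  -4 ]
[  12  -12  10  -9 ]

multipliers: -3, 4, -2, 1, 1, -3

Forward elimination:
R2 <- R2 - (-3)*R1:  [  0  -4   0  -2 ]
R3 <- R3 - (4)*R1:  [  0  -4  -4   0 ]
R4 <- R4 - (-2)*R1:  [   0   -4   12  -11 ]
R3 <- R3 - (1)*R2:  [  0   0  -4   2 ]
R4 <- R4 - (1)*R2:  [  0   0  12  -9 ]
R4 <- R4 - (-3)*R3:  [  0   0   0  -3 ]
Multipliers (in order of application): m_{21} = -3, m_{31} = 4, m_{41} = -2, m_{32} = 1, m_{42} = 1, m_{43} = -3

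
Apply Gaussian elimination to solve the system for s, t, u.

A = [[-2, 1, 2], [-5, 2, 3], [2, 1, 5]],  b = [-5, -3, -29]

(-3, -3, -4)

Forward elimination on [A|b]:
R2 <- R2 - (5/2)*R1:  [    0  -1/2    -2  19/2 ]
R3 <- R3 - (-1)*R1:  [   0    2    7  -34 ]
R3 <- R3 - (-4)*R2:  [  0   0  -1   4 ]
Row echelon form:
[ -2     1   2  |    -5 ]
[  0  -1/2  -2  |  19/2 ]
[  0     0  -1  |     4 ]
Back-substitution:
u = (4) / -1 = -4
t = (19/2 - (-2)*(-4)) / (-1/2) = -3
s = (-5 - (1)*(-3) - (2)*(-4)) / -2 = -3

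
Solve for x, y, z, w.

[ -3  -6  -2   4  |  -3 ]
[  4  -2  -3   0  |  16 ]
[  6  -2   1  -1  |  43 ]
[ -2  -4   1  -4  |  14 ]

Forward elimination on [A|b]:
R2 <- R2 - (-4/3)*R1:  [     0    -10  -17/3   16/3     12 ]
R3 <- R3 - (-2)*R1:  [   0  -14   -3    7   37 ]
R4 <- R4 - (2/3)*R1:  [     0      0    7/3  -20/3     16 ]
R3 <- R3 - (7/5)*R2:  [     0      0  74/15  -7/15  101/5 ]
R4 <- R4 - (35/74)*R3:  [       0        0        0  -477/74   477/74 ]
Row echelon form:
[ -3   -6     -2        4  |      -3 ]
[  0  -10  -17/3     16/3  |      12 ]
[  0    0  74/15    -7/15  |   101/5 ]
[  0    0      0  -477/74  |  477/74 ]
Back-substitution:
w = (477/74) / (-477/74) = -1
z = (101/5 - (-7/15)*(-1)) / (74/15) = 4
y = (12 - (-17/3)*(4) - (16/3)*(-1)) / -10 = -4
x = (-3 - (-6)*(-4) - (-2)*(4) - (4)*(-1)) / -3 = 5

(5, -4, 4, -1)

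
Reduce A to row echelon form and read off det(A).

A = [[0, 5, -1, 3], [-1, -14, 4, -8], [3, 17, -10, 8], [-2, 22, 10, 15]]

Forward elimination:
R1 <-> R2   (pivot in column 1 was zero)
[ -1  -14    4  -8 ]
[  0    5   -1   3 ]
[  3   17  -10   8 ]
[ -2   22   10  15 ]
R3 <- R3 - (-3)*R1:  [   0  -25    2  -16 ]
R4 <- R4 - (2)*R1:  [  0  50   2  31 ]
R3 <- R3 - (-5)*R2:  [  0   0  -3  -1 ]
R4 <- R4 - (10)*R2:  [  0   0  12   1 ]
R4 <- R4 - (-4)*R3:  [  0   0   0  -3 ]
Upper-triangular form:
[ -1  -14   4  -8 ]
[  0    5  -1   3 ]
[  0    0  -3  -1 ]
[  0    0   0  -3 ]
det(A) = (-1)^1 * (-1) * (5) * (-3) * (-3) = 45  (1 row swap -> sign -1)

det(A) = 45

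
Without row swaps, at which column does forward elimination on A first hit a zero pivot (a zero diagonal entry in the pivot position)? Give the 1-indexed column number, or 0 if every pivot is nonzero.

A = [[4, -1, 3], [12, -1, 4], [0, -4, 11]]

first zero-pivot column = 0

Naive forward elimination:
R2 <- R2 - (3)*R1:  [  0   2  -5 ]
R3 <- R3 - (-2)*R2:  [ 0  0  1 ]
All pivots nonzero; naive elimination completes without hitting a zero pivot.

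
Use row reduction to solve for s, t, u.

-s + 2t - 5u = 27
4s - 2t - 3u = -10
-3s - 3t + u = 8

Forward elimination on [A|b]:
R2 <- R2 - (-4)*R1:  [   0    6  -23   98 ]
R3 <- R3 - (3)*R1:  [   0   -9   16  -73 ]
R3 <- R3 - (-3/2)*R2:  [     0      0  -37/2     74 ]
Row echelon form:
[ -1  2     -5  |  27 ]
[  0  6    -23  |  98 ]
[  0  0  -37/2  |  74 ]
Back-substitution:
u = (74) / (-37/2) = -4
t = (98 - (-23)*(-4)) / 6 = 1
s = (27 - (2)*(1) - (-5)*(-4)) / -1 = -5

(-5, 1, -4)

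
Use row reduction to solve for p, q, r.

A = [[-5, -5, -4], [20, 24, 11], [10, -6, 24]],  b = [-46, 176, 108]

Forward elimination on [A|b]:
R2 <- R2 - (-4)*R1:  [  0   4  -5  -8 ]
R3 <- R3 - (-2)*R1:  [   0  -16   16   16 ]
R3 <- R3 - (-4)*R2:  [   0    0   -4  -16 ]
Row echelon form:
[ -5  -5  -4  |  -46 ]
[  0   4  -5  |   -8 ]
[  0   0  -4  |  -16 ]
Back-substitution:
r = (-16) / -4 = 4
q = (-8 - (-5)*(4)) / 4 = 3
p = (-46 - (-5)*(3) - (-4)*(4)) / -5 = 3

(3, 3, 4)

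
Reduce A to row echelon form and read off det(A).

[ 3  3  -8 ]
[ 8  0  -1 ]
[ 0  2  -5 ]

det(A) = -2

Forward elimination:
R2 <- R2 - (8/3)*R1:  [    0    -8  61/3 ]
R3 <- R3 - (-1/4)*R2:  [    0     0  1/12 ]
Upper-triangular form:
[ 3   3    -8 ]
[ 0  -8  61/3 ]
[ 0   0  1/12 ]
det(A) = (-1)^0 * (3) * (-8) * (1/12) = -2  (0 row swaps -> sign +1)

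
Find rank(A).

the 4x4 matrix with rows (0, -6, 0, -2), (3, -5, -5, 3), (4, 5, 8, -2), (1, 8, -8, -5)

Row reduction:
R1 <-> R2   (pivot in column 1 was zero)
[ 3  -5  -5   3 ]
[ 0  -6   0  -2 ]
[ 4   5   8  -2 ]
[ 1   8  -8  -5 ]
R3 <- R3 - (4/3)*R1:  [    0  35/3  44/3    -6 ]
R4 <- R4 - (1/3)*R1:  [     0   29/3  -19/3     -6 ]
R3 <- R3 - (-35/18)*R2:  [     0      0   44/3  -89/9 ]
R4 <- R4 - (-29/18)*R2:  [     0      0  -19/3  -83/9 ]
R4 <- R4 - (-19/44)*R3:  [         0          0          0  -1781/132 ]
Row echelon form:
[ 3  -5    -5          3 ]
[ 0  -6     0         -2 ]
[ 0   0  44/3      -89/9 ]
[ 0   0     0  -1781/132 ]
Nonzero rows / pivot columns: 4

rank(A) = 4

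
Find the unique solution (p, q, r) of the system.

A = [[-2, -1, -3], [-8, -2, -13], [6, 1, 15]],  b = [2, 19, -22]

(-2, 5, -1)

Forward elimination on [A|b]:
R2 <- R2 - (4)*R1:  [  0   2  -1  11 ]
R3 <- R3 - (-3)*R1:  [   0   -2    6  -16 ]
R3 <- R3 - (-1)*R2:  [  0   0   5  -5 ]
Row echelon form:
[ -2  -1  -3  |   2 ]
[  0   2  -1  |  11 ]
[  0   0   5  |  -5 ]
Back-substitution:
r = (-5) / 5 = -1
q = (11 - (-1)*(-1)) / 2 = 5
p = (2 - (-1)*(5) - (-3)*(-1)) / -2 = -2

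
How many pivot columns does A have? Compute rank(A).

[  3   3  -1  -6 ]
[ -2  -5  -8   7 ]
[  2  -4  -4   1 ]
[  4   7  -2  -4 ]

rank(A) = 4

Row reduction:
R2 <- R2 - (-2/3)*R1:  [     0     -3  -26/3      3 ]
R3 <- R3 - (2/3)*R1:  [     0     -6  -10/3      5 ]
R4 <- R4 - (4/3)*R1:  [    0     3  -2/3     4 ]
R3 <- R3 - (2)*R2:  [  0   0  14  -1 ]
R4 <- R4 - (-1)*R2:  [     0      0  -28/3      7 ]
R4 <- R4 - (-2/3)*R3:  [    0     0     0  19/3 ]
Row echelon form:
[ 3   3     -1    -6 ]
[ 0  -3  -26/3     3 ]
[ 0   0     14    -1 ]
[ 0   0      0  19/3 ]
Nonzero rows / pivot columns: 4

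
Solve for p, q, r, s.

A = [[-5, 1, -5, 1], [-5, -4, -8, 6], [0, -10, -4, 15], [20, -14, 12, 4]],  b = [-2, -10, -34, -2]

(-2, -3, 1, -4)

Forward elimination on [A|b]:
R2 <- R2 - (1)*R1:  [  0  -5  -3   5  -8 ]
R4 <- R4 - (-4)*R1:  [   0  -10   -8    8  -10 ]
R3 <- R3 - (2)*R2:  [   0    0    2    5  -18 ]
R4 <- R4 - (2)*R2:  [  0   0  -2  -2   6 ]
R4 <- R4 - (-1)*R3:  [   0    0    0    3  -12 ]
Row echelon form:
[ -5   1  -5  1  |   -2 ]
[  0  -5  -3  5  |   -8 ]
[  0   0   2  5  |  -18 ]
[  0   0   0  3  |  -12 ]
Back-substitution:
s = (-12) / 3 = -4
r = (-18 - (5)*(-4)) / 2 = 1
q = (-8 - (-3)*(1) - (5)*(-4)) / -5 = -3
p = (-2 - (1)*(-3) - (-5)*(1) - (1)*(-4)) / -5 = -2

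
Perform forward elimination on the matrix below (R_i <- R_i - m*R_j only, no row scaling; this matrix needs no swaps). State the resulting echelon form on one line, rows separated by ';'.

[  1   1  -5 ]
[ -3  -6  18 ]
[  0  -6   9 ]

REF = [1 1 -5; 0 -3 3; 0 0 3]

Forward elimination:
R2 <- R2 - (-3)*R1:  [  0  -3   3 ]
R3 <- R3 - (2)*R2:  [ 0  0  3 ]
Row echelon form:
[ 1   1  -5 ]
[ 0  -3   3 ]
[ 0   0   3 ]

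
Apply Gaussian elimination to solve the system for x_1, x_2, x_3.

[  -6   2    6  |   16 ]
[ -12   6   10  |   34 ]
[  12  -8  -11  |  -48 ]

(3, 5, 4)

Forward elimination on [A|b]:
R2 <- R2 - (2)*R1:  [  0   2  -2   2 ]
R3 <- R3 - (-2)*R1:  [   0   -4    1  -16 ]
R3 <- R3 - (-2)*R2:  [   0    0   -3  -12 ]
Row echelon form:
[ -6  2   6  |   16 ]
[  0  2  -2  |    2 ]
[  0  0  -3  |  -12 ]
Back-substitution:
x_3 = (-12) / -3 = 4
x_2 = (2 - (-2)*(4)) / 2 = 5
x_1 = (16 - (2)*(5) - (6)*(4)) / -6 = 3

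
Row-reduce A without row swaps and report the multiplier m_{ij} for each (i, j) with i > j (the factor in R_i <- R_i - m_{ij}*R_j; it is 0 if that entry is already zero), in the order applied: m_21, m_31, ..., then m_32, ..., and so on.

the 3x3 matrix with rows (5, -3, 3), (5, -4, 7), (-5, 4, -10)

multipliers: 1, -1, -1

Forward elimination:
R2 <- R2 - (1)*R1:  [  0  -1   4 ]
R3 <- R3 - (-1)*R1:  [  0   1  -7 ]
R3 <- R3 - (-1)*R2:  [  0   0  -3 ]
Multipliers (in order of application): m_{21} = 1, m_{31} = -1, m_{32} = -1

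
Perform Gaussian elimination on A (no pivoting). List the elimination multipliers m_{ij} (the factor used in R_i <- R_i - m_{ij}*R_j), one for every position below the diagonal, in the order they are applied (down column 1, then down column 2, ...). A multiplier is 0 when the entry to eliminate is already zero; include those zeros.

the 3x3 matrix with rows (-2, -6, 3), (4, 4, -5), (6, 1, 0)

multipliers: -2, -3, 17/8

Forward elimination:
R2 <- R2 - (-2)*R1:  [  0  -8   1 ]
R3 <- R3 - (-3)*R1:  [   0  -17    9 ]
R3 <- R3 - (17/8)*R2:  [    0     0  55/8 ]
Multipliers (in order of application): m_{21} = -2, m_{31} = -3, m_{32} = 17/8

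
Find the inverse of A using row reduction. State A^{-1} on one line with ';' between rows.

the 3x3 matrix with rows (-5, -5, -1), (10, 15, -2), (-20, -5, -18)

inverse = [-28/5 -17/10 1/2; 22/5 7/5 -2/5; 5 3/2 -1/2]

Gauss-Jordan on [A | I]:
R1 <- (1/-5)*R1:  [    1     1   1/5  |  -1/5     0     0 ]
R2 <- R2 - (10)*R1:  [  0   5  -4  |   2   1   0 ]
R3 <- R3 - (-20)*R1:  [   0   15  -14  |   -4    0    1 ]
R2 <- (1/5)*R2:  [    0     1  -4/5  |   2/5   1/5     0 ]
R1 <- R1 - (1)*R2:  [    1     0     1  |  -3/5  -1/5     0 ]
R3 <- R3 - (15)*R2:  [   0    0   -2  |  -10   -3    1 ]
R3 <- (1/-2)*R3:  [    0     0     1  |     5   3/2  -1/2 ]
R1 <- R1 - (1)*R3:  [      1       0       0  |   -28/5  -17/10     1/2 ]
R2 <- R2 - (-4/5)*R3:  [    0     1     0  |  22/5   7/5  -2/5 ]
Right block of [I | A^{-1}] is the inverse:
[ -28/5  -17/10   1/2 ]
[  22/5     7/5  -2/5 ]
[     5     3/2  -1/2 ]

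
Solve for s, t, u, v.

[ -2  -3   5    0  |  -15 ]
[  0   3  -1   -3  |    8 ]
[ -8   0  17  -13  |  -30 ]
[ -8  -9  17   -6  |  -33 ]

(-2, -2, -5, -3)

Forward elimination on [A|b]:
R3 <- R3 - (4)*R1:  [   0   12   -3  -13   30 ]
R4 <- R4 - (4)*R1:  [  0   3  -3  -6  27 ]
R3 <- R3 - (4)*R2:  [  0   0   1  -1  -2 ]
R4 <- R4 - (1)*R2:  [  0   0  -2  -3  19 ]
R4 <- R4 - (-2)*R3:  [  0   0   0  -5  15 ]
Row echelon form:
[ -2  -3   5   0  |  -15 ]
[  0   3  -1  -3  |    8 ]
[  0   0   1  -1  |   -2 ]
[  0   0   0  -5  |   15 ]
Back-substitution:
v = (15) / -5 = -3
u = (-2 - (-1)*(-3)) / 1 = -5
t = (8 - (-1)*(-5) - (-3)*(-3)) / 3 = -2
s = (-15 - (-3)*(-2) - (5)*(-5)) / -2 = -2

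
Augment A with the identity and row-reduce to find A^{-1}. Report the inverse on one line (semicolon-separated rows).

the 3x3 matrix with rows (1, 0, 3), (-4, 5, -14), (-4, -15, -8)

Gauss-Jordan on [A | I]:
R2 <- R2 - (-4)*R1:  [  0   5  -2  |   4   1   0 ]
R3 <- R3 - (-4)*R1:  [   0  -15    4  |    4    0    1 ]
R2 <- (1/5)*R2:  [    0     1  -2/5  |   4/5   1/5     0 ]
R3 <- R3 - (-15)*R2:  [  0   0  -2  |  16   3   1 ]
R3 <- (1/-2)*R3:  [    0     0     1  |    -8  -3/2  -1/2 ]
R1 <- R1 - (3)*R3:  [   1    0    0  |   25  9/2  3/2 ]
R2 <- R2 - (-2/5)*R3:  [     0      1      0  |  -12/5   -2/5   -1/5 ]
Right block of [I | A^{-1}] is the inverse:
[    25   9/2   3/2 ]
[ -12/5  -2/5  -1/5 ]
[    -8  -3/2  -1/2 ]

inverse = [25 9/2 3/2; -12/5 -2/5 -1/5; -8 -3/2 -1/2]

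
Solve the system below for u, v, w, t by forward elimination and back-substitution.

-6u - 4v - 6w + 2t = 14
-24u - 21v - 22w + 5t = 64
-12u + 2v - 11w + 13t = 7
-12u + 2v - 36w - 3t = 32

(0, -2, -1, 0)

Forward elimination on [A|b]:
R2 <- R2 - (4)*R1:  [  0  -5   2  -3   8 ]
R3 <- R3 - (2)*R1:  [   0   10    1    9  -21 ]
R4 <- R4 - (2)*R1:  [   0   10  -24   -7    4 ]
R3 <- R3 - (-2)*R2:  [  0   0   5   3  -5 ]
R4 <- R4 - (-2)*R2:  [   0    0  -20  -13   20 ]
R4 <- R4 - (-4)*R3:  [  0   0   0  -1   0 ]
Row echelon form:
[ -6  -4  -6   2  |  14 ]
[  0  -5   2  -3  |   8 ]
[  0   0   5   3  |  -5 ]
[  0   0   0  -1  |   0 ]
Back-substitution:
t = (0) / -1 = 0
w = (-5 - (3)*(0)) / 5 = -1
v = (8 - (2)*(-1) - (-3)*(0)) / -5 = -2
u = (14 - (-4)*(-2) - (-6)*(-1) - (2)*(0)) / -6 = 0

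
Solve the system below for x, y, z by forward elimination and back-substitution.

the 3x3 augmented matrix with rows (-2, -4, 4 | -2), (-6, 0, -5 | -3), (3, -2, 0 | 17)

(3, -4, -3)

Forward elimination on [A|b]:
R2 <- R2 - (3)*R1:  [   0   12  -17    3 ]
R3 <- R3 - (-3/2)*R1:  [  0  -8   6  14 ]
R3 <- R3 - (-2/3)*R2:  [     0      0  -16/3     16 ]
Row echelon form:
[ -2  -4      4  |  -2 ]
[  0  12    -17  |   3 ]
[  0   0  -16/3  |  16 ]
Back-substitution:
z = (16) / (-16/3) = -3
y = (3 - (-17)*(-3)) / 12 = -4
x = (-2 - (-4)*(-4) - (4)*(-3)) / -2 = 3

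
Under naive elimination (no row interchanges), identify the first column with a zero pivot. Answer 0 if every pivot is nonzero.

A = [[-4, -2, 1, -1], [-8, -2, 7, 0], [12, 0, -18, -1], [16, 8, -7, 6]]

Naive forward elimination:
R2 <- R2 - (2)*R1:  [ 0  2  5  2 ]
R3 <- R3 - (-3)*R1:  [   0   -6  -15   -4 ]
R4 <- R4 - (-4)*R1:  [  0   0  -3   2 ]
R3 <- R3 - (-3)*R2:  [ 0  0  0  2 ]
Matrix at this point:
[ -4  -2   1  -1 ]
[  0   2   5   2 ]
[  0   0   0   2 ]
[  0   0  -3   2 ]
Pivot entry (3,3) is zero but row 4 has -3 in column 3 -> naive elimination stops; a row interchange (e.g. R3 <-> R4) would be required here.

first zero-pivot column = 3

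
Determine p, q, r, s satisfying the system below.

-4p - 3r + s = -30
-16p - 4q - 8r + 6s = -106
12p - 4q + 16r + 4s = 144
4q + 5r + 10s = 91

(5, 4, 5, 5)

Forward elimination on [A|b]:
R2 <- R2 - (4)*R1:  [  0  -4   4   2  14 ]
R3 <- R3 - (-3)*R1:  [  0  -4   7   7  54 ]
R3 <- R3 - (1)*R2:  [  0   0   3   5  40 ]
R4 <- R4 - (-1)*R2:  [   0    0    9   12  105 ]
R4 <- R4 - (3)*R3:  [   0    0    0   -3  -15 ]
Row echelon form:
[ -4   0  -3   1  |  -30 ]
[  0  -4   4   2  |   14 ]
[  0   0   3   5  |   40 ]
[  0   0   0  -3  |  -15 ]
Back-substitution:
s = (-15) / -3 = 5
r = (40 - (5)*(5)) / 3 = 5
q = (14 - (4)*(5) - (2)*(5)) / -4 = 4
p = (-30 - (-3)*(5) - (1)*(5)) / -4 = 5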